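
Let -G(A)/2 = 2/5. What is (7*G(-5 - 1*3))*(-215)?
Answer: 1204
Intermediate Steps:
G(A) = -⅘ (G(A) = -4/5 = -2*⅖ = -⅘)
(7*G(-5 - 1*3))*(-215) = (7*(-⅘))*(-215) = -28/5*(-215) = 1204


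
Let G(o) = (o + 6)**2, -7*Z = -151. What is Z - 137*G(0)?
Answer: -34373/7 ≈ -4910.4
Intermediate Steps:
Z = 151/7 (Z = -1/7*(-151) = 151/7 ≈ 21.571)
G(o) = (6 + o)**2
Z - 137*G(0) = 151/7 - 137*(6 + 0)**2 = 151/7 - 137*6**2 = 151/7 - 137*36 = 151/7 - 4932 = -34373/7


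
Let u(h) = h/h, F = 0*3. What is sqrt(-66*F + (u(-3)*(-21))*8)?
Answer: 2*I*sqrt(42) ≈ 12.961*I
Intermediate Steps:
F = 0
u(h) = 1
sqrt(-66*F + (u(-3)*(-21))*8) = sqrt(-66*0 + (1*(-21))*8) = sqrt(0 - 21*8) = sqrt(0 - 168) = sqrt(-168) = 2*I*sqrt(42)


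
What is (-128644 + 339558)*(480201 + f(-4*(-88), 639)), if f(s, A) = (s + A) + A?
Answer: 101624903534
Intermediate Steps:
f(s, A) = s + 2*A (f(s, A) = (A + s) + A = s + 2*A)
(-128644 + 339558)*(480201 + f(-4*(-88), 639)) = (-128644 + 339558)*(480201 + (-4*(-88) + 2*639)) = 210914*(480201 + (352 + 1278)) = 210914*(480201 + 1630) = 210914*481831 = 101624903534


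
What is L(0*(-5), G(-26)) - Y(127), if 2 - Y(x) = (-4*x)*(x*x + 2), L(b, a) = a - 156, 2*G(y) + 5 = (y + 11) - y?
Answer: -8194703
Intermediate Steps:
G(y) = 3 (G(y) = -5/2 + ((y + 11) - y)/2 = -5/2 + ((11 + y) - y)/2 = -5/2 + (1/2)*11 = -5/2 + 11/2 = 3)
L(b, a) = -156 + a
Y(x) = 2 + 4*x*(2 + x**2) (Y(x) = 2 - (-4*x)*(x*x + 2) = 2 - (-4*x)*(x**2 + 2) = 2 - (-4*x)*(2 + x**2) = 2 - (-4)*x*(2 + x**2) = 2 + 4*x*(2 + x**2))
L(0*(-5), G(-26)) - Y(127) = (-156 + 3) - (2 + 4*127**3 + 8*127) = -153 - (2 + 4*2048383 + 1016) = -153 - (2 + 8193532 + 1016) = -153 - 1*8194550 = -153 - 8194550 = -8194703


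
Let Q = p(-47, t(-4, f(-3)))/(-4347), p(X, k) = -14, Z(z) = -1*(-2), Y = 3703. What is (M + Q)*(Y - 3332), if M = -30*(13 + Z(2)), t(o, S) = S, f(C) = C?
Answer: -103675208/621 ≈ -1.6695e+5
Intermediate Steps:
Z(z) = 2
M = -450 (M = -30*(13 + 2) = -30*15 = -450)
Q = 2/621 (Q = -14/(-4347) = -14*(-1/4347) = 2/621 ≈ 0.0032206)
(M + Q)*(Y - 3332) = (-450 + 2/621)*(3703 - 3332) = -279448/621*371 = -103675208/621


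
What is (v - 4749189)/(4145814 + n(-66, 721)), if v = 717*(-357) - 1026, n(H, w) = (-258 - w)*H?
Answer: -417182/350869 ≈ -1.1890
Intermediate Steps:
n(H, w) = H*(-258 - w)
v = -256995 (v = -255969 - 1026 = -256995)
(v - 4749189)/(4145814 + n(-66, 721)) = (-256995 - 4749189)/(4145814 - 1*(-66)*(258 + 721)) = -5006184/(4145814 - 1*(-66)*979) = -5006184/(4145814 + 64614) = -5006184/4210428 = -5006184*1/4210428 = -417182/350869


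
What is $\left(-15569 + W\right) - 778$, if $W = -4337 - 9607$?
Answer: $-30291$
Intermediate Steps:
$W = -13944$
$\left(-15569 + W\right) - 778 = \left(-15569 - 13944\right) - 778 = -29513 - 778 = -30291$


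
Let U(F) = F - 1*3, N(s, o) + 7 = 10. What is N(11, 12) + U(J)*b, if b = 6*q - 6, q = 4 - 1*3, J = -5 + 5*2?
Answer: 3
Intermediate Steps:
N(s, o) = 3 (N(s, o) = -7 + 10 = 3)
J = 5 (J = -5 + 10 = 5)
q = 1 (q = 4 - 3 = 1)
U(F) = -3 + F (U(F) = F - 3 = -3 + F)
b = 0 (b = 6*1 - 6 = 6 - 6 = 0)
N(11, 12) + U(J)*b = 3 + (-3 + 5)*0 = 3 + 2*0 = 3 + 0 = 3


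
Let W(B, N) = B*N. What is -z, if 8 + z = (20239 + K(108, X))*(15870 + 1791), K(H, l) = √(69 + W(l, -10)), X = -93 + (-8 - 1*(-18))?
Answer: -357440971 - 17661*√899 ≈ -3.5797e+8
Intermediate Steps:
X = -83 (X = -93 + (-8 + 18) = -93 + 10 = -83)
K(H, l) = √(69 - 10*l) (K(H, l) = √(69 + l*(-10)) = √(69 - 10*l))
z = 357440971 + 17661*√899 (z = -8 + (20239 + √(69 - 10*(-83)))*(15870 + 1791) = -8 + (20239 + √(69 + 830))*17661 = -8 + (20239 + √899)*17661 = -8 + (357440979 + 17661*√899) = 357440971 + 17661*√899 ≈ 3.5797e+8)
-z = -(357440971 + 17661*√899) = -357440971 - 17661*√899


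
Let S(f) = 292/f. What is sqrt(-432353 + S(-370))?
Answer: I*sqrt(14797308435)/185 ≈ 657.54*I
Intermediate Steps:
sqrt(-432353 + S(-370)) = sqrt(-432353 + 292/(-370)) = sqrt(-432353 + 292*(-1/370)) = sqrt(-432353 - 146/185) = sqrt(-79985451/185) = I*sqrt(14797308435)/185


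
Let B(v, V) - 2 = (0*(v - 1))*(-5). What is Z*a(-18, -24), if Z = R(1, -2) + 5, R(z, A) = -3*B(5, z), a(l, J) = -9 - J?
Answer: -15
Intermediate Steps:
B(v, V) = 2 (B(v, V) = 2 + (0*(v - 1))*(-5) = 2 + (0*(-1 + v))*(-5) = 2 + 0*(-5) = 2 + 0 = 2)
R(z, A) = -6 (R(z, A) = -3*2 = -6)
Z = -1 (Z = -6 + 5 = -1)
Z*a(-18, -24) = -(-9 - 1*(-24)) = -(-9 + 24) = -1*15 = -15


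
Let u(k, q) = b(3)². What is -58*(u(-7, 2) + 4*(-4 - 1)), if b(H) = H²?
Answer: -3538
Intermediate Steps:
u(k, q) = 81 (u(k, q) = (3²)² = 9² = 81)
-58*(u(-7, 2) + 4*(-4 - 1)) = -58*(81 + 4*(-4 - 1)) = -58*(81 + 4*(-5)) = -58*(81 - 20) = -58*61 = -3538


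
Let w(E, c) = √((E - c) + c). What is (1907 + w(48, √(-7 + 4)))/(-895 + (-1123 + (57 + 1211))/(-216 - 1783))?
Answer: -3812093/1789250 - 3998*√3/894625 ≈ -2.1383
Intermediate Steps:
w(E, c) = √E
(1907 + w(48, √(-7 + 4)))/(-895 + (-1123 + (57 + 1211))/(-216 - 1783)) = (1907 + √48)/(-895 + (-1123 + (57 + 1211))/(-216 - 1783)) = (1907 + 4*√3)/(-895 + (-1123 + 1268)/(-1999)) = (1907 + 4*√3)/(-895 + 145*(-1/1999)) = (1907 + 4*√3)/(-895 - 145/1999) = (1907 + 4*√3)/(-1789250/1999) = (1907 + 4*√3)*(-1999/1789250) = -3812093/1789250 - 3998*√3/894625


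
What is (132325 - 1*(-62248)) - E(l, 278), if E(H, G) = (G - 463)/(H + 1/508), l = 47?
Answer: 4645913501/23877 ≈ 1.9458e+5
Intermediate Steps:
E(H, G) = (-463 + G)/(1/508 + H) (E(H, G) = (-463 + G)/(H + 1/508) = (-463 + G)/(1/508 + H))
(132325 - 1*(-62248)) - E(l, 278) = (132325 - 1*(-62248)) - 508*(-463 + 278)/(1 + 508*47) = (132325 + 62248) - 508*(-185)/(1 + 23876) = 194573 - 508*(-185)/23877 = 194573 - 1*(-93980/23877) = 194573 + 93980/23877 = 4645913501/23877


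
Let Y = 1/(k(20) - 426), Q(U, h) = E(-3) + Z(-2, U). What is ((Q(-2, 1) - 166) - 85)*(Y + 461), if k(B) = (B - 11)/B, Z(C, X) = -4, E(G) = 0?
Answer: -333501835/2837 ≈ -1.1755e+5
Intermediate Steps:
k(B) = (-11 + B)/B
Q(U, h) = -4 (Q(U, h) = 0 - 4 = -4)
Y = -20/8511 (Y = 1/((-11 + 20)/20 - 426) = 1/((1/20)*9 - 426) = 1/(9/20 - 426) = 1/(-8511/20) = -20/8511 ≈ -0.0023499)
((Q(-2, 1) - 166) - 85)*(Y + 461) = ((-4 - 166) - 85)*(-20/8511 + 461) = (-170 - 85)*(3923551/8511) = -255*3923551/8511 = -333501835/2837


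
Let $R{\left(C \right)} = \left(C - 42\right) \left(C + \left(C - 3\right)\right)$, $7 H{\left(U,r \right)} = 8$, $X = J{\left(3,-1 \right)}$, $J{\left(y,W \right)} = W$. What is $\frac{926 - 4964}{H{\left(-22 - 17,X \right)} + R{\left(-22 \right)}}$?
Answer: $- \frac{14133}{10532} \approx -1.3419$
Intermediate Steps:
$X = -1$
$H{\left(U,r \right)} = \frac{8}{7}$ ($H{\left(U,r \right)} = \frac{1}{7} \cdot 8 = \frac{8}{7}$)
$R{\left(C \right)} = \left(-42 + C\right) \left(-3 + 2 C\right)$ ($R{\left(C \right)} = \left(-42 + C\right) \left(C + \left(-3 + C\right)\right) = \left(-42 + C\right) \left(-3 + 2 C\right)$)
$\frac{926 - 4964}{H{\left(-22 - 17,X \right)} + R{\left(-22 \right)}} = \frac{926 - 4964}{\frac{8}{7} + \left(126 - -1914 + 2 \left(-22\right)^{2}\right)} = - \frac{4038}{\frac{8}{7} + \left(126 + 1914 + 2 \cdot 484\right)} = - \frac{4038}{\frac{8}{7} + \left(126 + 1914 + 968\right)} = - \frac{4038}{\frac{8}{7} + 3008} = - \frac{4038}{\frac{21064}{7}} = \left(-4038\right) \frac{7}{21064} = - \frac{14133}{10532}$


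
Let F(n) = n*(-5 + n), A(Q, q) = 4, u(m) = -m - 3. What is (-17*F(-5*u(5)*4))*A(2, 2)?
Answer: -1686400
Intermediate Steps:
u(m) = -3 - m
(-17*F(-5*u(5)*4))*A(2, 2) = -17*-5*(-3 - 1*5)*4*(-5 - 5*(-3 - 1*5)*4)*4 = -17*-5*(-3 - 5)*4*(-5 - 5*(-3 - 5)*4)*4 = -17*-5*(-8)*4*(-5 - 5*(-8)*4)*4 = -17*40*4*(-5 + 40*4)*4 = -2720*(-5 + 160)*4 = -2720*155*4 = -17*24800*4 = -421600*4 = -1686400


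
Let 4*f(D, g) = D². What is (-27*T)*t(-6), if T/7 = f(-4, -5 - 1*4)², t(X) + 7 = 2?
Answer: 15120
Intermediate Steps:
f(D, g) = D²/4
t(X) = -5 (t(X) = -7 + 2 = -5)
T = 112 (T = 7*((¼)*(-4)²)² = 7*((¼)*16)² = 7*4² = 7*16 = 112)
(-27*T)*t(-6) = -27*112*(-5) = -3024*(-5) = 15120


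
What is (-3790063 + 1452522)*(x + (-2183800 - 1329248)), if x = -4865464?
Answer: 19585115318992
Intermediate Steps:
(-3790063 + 1452522)*(x + (-2183800 - 1329248)) = (-3790063 + 1452522)*(-4865464 + (-2183800 - 1329248)) = -2337541*(-4865464 - 3513048) = -2337541*(-8378512) = 19585115318992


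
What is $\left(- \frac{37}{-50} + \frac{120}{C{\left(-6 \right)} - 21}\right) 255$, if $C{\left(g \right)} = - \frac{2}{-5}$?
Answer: $- \frac{1335639}{1030} \approx -1296.7$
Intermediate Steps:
$C{\left(g \right)} = \frac{2}{5}$ ($C{\left(g \right)} = \left(-2\right) \left(- \frac{1}{5}\right) = \frac{2}{5}$)
$\left(- \frac{37}{-50} + \frac{120}{C{\left(-6 \right)} - 21}\right) 255 = \left(- \frac{37}{-50} + \frac{120}{\frac{2}{5} - 21}\right) 255 = \left(\left(-37\right) \left(- \frac{1}{50}\right) + \frac{120}{\frac{2}{5} - 21}\right) 255 = \left(\frac{37}{50} + \frac{120}{- \frac{103}{5}}\right) 255 = \left(\frac{37}{50} + 120 \left(- \frac{5}{103}\right)\right) 255 = \left(\frac{37}{50} - \frac{600}{103}\right) 255 = \left(- \frac{26189}{5150}\right) 255 = - \frac{1335639}{1030}$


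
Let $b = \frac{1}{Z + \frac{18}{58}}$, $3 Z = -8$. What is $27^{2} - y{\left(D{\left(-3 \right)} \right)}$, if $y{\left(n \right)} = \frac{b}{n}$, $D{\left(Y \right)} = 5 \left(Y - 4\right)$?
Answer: $\frac{5230488}{7175} \approx 728.99$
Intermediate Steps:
$D{\left(Y \right)} = -20 + 5 Y$ ($D{\left(Y \right)} = 5 \left(-4 + Y\right) = -20 + 5 Y$)
$Z = - \frac{8}{3}$ ($Z = \frac{1}{3} \left(-8\right) = - \frac{8}{3} \approx -2.6667$)
$b = - \frac{87}{205}$ ($b = \frac{1}{- \frac{8}{3} + \frac{18}{58}} = \frac{1}{- \frac{8}{3} + 18 \cdot \frac{1}{58}} = \frac{1}{- \frac{8}{3} + \frac{9}{29}} = \frac{1}{- \frac{205}{87}} = - \frac{87}{205} \approx -0.42439$)
$y{\left(n \right)} = - \frac{87}{205 n}$
$27^{2} - y{\left(D{\left(-3 \right)} \right)} = 27^{2} - - \frac{87}{205 \left(-20 + 5 \left(-3\right)\right)} = 729 - - \frac{87}{205 \left(-20 - 15\right)} = 729 - - \frac{87}{205 \left(-35\right)} = 729 - \left(- \frac{87}{205}\right) \left(- \frac{1}{35}\right) = 729 - \frac{87}{7175} = \frac{5230488}{7175}$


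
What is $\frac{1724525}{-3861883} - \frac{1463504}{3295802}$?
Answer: $- \frac{5667787081041}{6364000857583} \approx -0.8906$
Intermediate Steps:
$\frac{1724525}{-3861883} - \frac{1463504}{3295802} = 1724525 \left(- \frac{1}{3861883}\right) - \frac{731752}{1647901} = - \frac{1724525}{3861883} - \frac{731752}{1647901} = - \frac{5667787081041}{6364000857583}$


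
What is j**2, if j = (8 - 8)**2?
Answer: 0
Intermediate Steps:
j = 0 (j = 0**2 = 0)
j**2 = 0**2 = 0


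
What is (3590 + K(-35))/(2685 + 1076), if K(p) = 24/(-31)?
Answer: 111266/116591 ≈ 0.95433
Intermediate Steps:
K(p) = -24/31 (K(p) = 24*(-1/31) = -24/31)
(3590 + K(-35))/(2685 + 1076) = (3590 - 24/31)/(2685 + 1076) = (111266/31)/3761 = (111266/31)*(1/3761) = 111266/116591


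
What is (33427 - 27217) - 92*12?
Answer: 5106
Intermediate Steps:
(33427 - 27217) - 92*12 = 6210 - 1104 = 5106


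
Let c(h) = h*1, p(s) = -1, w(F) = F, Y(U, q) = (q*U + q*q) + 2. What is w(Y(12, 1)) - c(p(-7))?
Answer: 16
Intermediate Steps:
Y(U, q) = 2 + q**2 + U*q (Y(U, q) = (U*q + q**2) + 2 = (q**2 + U*q) + 2 = 2 + q**2 + U*q)
c(h) = h
w(Y(12, 1)) - c(p(-7)) = (2 + 1**2 + 12*1) - 1*(-1) = (2 + 1 + 12) + 1 = 15 + 1 = 16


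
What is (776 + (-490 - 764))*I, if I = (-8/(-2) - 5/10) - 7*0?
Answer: -1673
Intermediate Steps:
I = 7/2 (I = (-8*(-1/2) - 5*1/10) + 0 = (4 - 1/2) + 0 = 7/2 + 0 = 7/2 ≈ 3.5000)
(776 + (-490 - 764))*I = (776 + (-490 - 764))*(7/2) = (776 - 1254)*(7/2) = -478*7/2 = -1673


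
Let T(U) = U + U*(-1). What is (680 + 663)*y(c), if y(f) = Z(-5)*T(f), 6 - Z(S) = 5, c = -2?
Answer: 0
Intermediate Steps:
T(U) = 0 (T(U) = U - U = 0)
Z(S) = 1 (Z(S) = 6 - 1*5 = 6 - 5 = 1)
y(f) = 0 (y(f) = 1*0 = 0)
(680 + 663)*y(c) = (680 + 663)*0 = 1343*0 = 0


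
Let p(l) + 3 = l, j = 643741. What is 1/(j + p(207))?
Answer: 1/643945 ≈ 1.5529e-6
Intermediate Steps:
p(l) = -3 + l
1/(j + p(207)) = 1/(643741 + (-3 + 207)) = 1/(643741 + 204) = 1/643945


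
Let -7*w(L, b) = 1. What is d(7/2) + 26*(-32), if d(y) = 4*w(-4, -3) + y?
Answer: -11607/14 ≈ -829.07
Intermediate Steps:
w(L, b) = -1/7 (w(L, b) = -1/7*1 = -1/7)
d(y) = -4/7 + y (d(y) = 4*(-1/7) + y = -4/7 + y)
d(7/2) + 26*(-32) = (-4/7 + 7/2) + 26*(-32) = (-4/7 + 7*(1/2)) - 832 = (-4/7 + 7/2) - 832 = 41/14 - 832 = -11607/14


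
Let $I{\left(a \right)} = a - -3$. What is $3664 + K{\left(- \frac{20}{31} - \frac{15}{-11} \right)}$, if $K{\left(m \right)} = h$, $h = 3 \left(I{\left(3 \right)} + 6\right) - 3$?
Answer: $3697$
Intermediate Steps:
$I{\left(a \right)} = 3 + a$ ($I{\left(a \right)} = a + 3 = 3 + a$)
$h = 33$ ($h = 3 \left(\left(3 + 3\right) + 6\right) - 3 = 3 \left(6 + 6\right) - 3 = 3 \cdot 12 - 3 = 36 - 3 = 33$)
$K{\left(m \right)} = 33$
$3664 + K{\left(- \frac{20}{31} - \frac{15}{-11} \right)} = 3664 + 33 = 3697$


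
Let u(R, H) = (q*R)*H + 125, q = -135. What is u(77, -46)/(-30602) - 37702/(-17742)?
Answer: -3666076643/271470342 ≈ -13.505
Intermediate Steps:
u(R, H) = 125 - 135*H*R (u(R, H) = (-135*R)*H + 125 = -135*H*R + 125 = 125 - 135*H*R)
u(77, -46)/(-30602) - 37702/(-17742) = (125 - 135*(-46)*77)/(-30602) - 37702/(-17742) = (125 + 478170)*(-1/30602) - 37702*(-1/17742) = 478295*(-1/30602) + 18851/8871 = -478295/30602 + 18851/8871 = -3666076643/271470342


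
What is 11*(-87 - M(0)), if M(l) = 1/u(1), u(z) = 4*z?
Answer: -3839/4 ≈ -959.75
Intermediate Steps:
M(l) = ¼ (M(l) = 1/(4*1) = 1/4 = ¼)
11*(-87 - M(0)) = 11*(-87 - 1*¼) = 11*(-87 - ¼) = 11*(-349/4) = -3839/4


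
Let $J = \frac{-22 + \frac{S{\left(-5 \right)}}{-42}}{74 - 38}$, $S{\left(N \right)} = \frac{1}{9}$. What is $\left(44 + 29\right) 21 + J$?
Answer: $\frac{20852747}{13608} \approx 1532.4$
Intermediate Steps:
$S{\left(N \right)} = \frac{1}{9}$
$J = - \frac{8317}{13608}$ ($J = \frac{-22 + \frac{1}{9 \left(-42\right)}}{74 - 38} = \frac{-22 + \frac{1}{9} \left(- \frac{1}{42}\right)}{36} = \left(-22 - \frac{1}{378}\right) \frac{1}{36} = \left(- \frac{8317}{378}\right) \frac{1}{36} = - \frac{8317}{13608} \approx -0.61119$)
$\left(44 + 29\right) 21 + J = \left(44 + 29\right) 21 - \frac{8317}{13608} = 73 \cdot 21 - \frac{8317}{13608} = 1533 - \frac{8317}{13608} = \frac{20852747}{13608}$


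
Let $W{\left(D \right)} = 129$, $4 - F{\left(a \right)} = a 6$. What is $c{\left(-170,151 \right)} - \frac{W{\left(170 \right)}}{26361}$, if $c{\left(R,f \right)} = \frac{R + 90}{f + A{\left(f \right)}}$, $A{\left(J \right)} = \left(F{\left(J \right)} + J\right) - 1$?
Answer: $\frac{677117}{5280987} \approx 0.12822$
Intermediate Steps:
$F{\left(a \right)} = 4 - 6 a$ ($F{\left(a \right)} = 4 - a 6 = 4 - 6 a$)
$A{\left(J \right)} = 3 - 5 J$ ($A{\left(J \right)} = \left(\left(4 - 6 J\right) + J\right) - 1 = \left(4 - 5 J\right) - 1 = 3 - 5 J$)
$c{\left(R,f \right)} = \frac{90 + R}{3 - 4 f}$ ($c{\left(R,f \right)} = \frac{R + 90}{f - \left(-3 + 5 f\right)} = \frac{90 + R}{3 - 4 f}$)
$c{\left(-170,151 \right)} - \frac{W{\left(170 \right)}}{26361} = \frac{-90 - -170}{-3 + 4 \cdot 151} - \frac{129}{26361} = \frac{-90 + 170}{-3 + 604} - 129 \cdot \frac{1}{26361} = \frac{1}{601} \cdot 80 - \frac{43}{8787} = \frac{80}{601} - \frac{43}{8787} = \frac{677117}{5280987}$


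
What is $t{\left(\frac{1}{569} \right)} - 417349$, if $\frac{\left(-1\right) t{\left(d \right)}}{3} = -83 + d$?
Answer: $- \frac{237329903}{569} \approx -4.171 \cdot 10^{5}$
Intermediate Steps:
$t{\left(d \right)} = 249 - 3 d$ ($t{\left(d \right)} = - 3 \left(-83 + d\right) = 249 - 3 d$)
$t{\left(\frac{1}{569} \right)} - 417349 = \left(249 - \frac{3}{569}\right) - 417349 = \frac{141678}{569} - 417349 = - \frac{237329903}{569}$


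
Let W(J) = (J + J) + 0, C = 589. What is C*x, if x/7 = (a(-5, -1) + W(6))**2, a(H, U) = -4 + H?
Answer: 37107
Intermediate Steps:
W(J) = 2*J (W(J) = 2*J + 0 = 2*J)
x = 63 (x = 7*((-4 - 5) + 2*6)**2 = 7*(-9 + 12)**2 = 7*3**2 = 7*9 = 63)
C*x = 589*63 = 37107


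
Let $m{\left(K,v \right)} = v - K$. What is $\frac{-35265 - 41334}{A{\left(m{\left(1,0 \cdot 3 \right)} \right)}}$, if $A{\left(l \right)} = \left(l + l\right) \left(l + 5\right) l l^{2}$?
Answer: $- \frac{76599}{8} \approx -9574.9$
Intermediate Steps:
$A{\left(l \right)} = 2 l^{4} \left(5 + l\right)$ ($A{\left(l \right)} = 2 l \left(5 + l\right) l l^{2} = 2 l^{2} \left(5 + l\right) l^{2} = 2 l^{4} \left(5 + l\right)$)
$\frac{-35265 - 41334}{A{\left(m{\left(1,0 \cdot 3 \right)} \right)}} = \frac{-35265 - 41334}{2 \left(0 \cdot 3 - 1\right)^{4} \left(5 + \left(0 \cdot 3 - 1\right)\right)} = - \frac{76599}{2 \left(0 - 1\right)^{4} \left(5 + \left(0 - 1\right)\right)} = - \frac{76599}{2 \left(-1\right)^{4} \left(5 - 1\right)} = - \frac{76599}{2 \cdot 1 \cdot 4} = - \frac{76599}{8}$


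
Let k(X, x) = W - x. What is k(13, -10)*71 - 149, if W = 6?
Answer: 987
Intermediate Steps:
k(X, x) = 6 - x
k(13, -10)*71 - 149 = (6 - 1*(-10))*71 - 149 = (6 + 10)*71 - 149 = 16*71 - 149 = 1136 - 149 = 987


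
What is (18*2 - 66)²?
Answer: 900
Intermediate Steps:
(18*2 - 66)² = (36 - 66)² = (-30)² = 900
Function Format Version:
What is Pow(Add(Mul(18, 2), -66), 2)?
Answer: 900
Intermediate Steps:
Pow(Add(Mul(18, 2), -66), 2) = Pow(Add(36, -66), 2) = Pow(-30, 2) = 900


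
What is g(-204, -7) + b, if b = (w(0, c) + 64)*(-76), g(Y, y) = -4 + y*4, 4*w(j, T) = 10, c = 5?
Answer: -5086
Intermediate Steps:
w(j, T) = 5/2 (w(j, T) = (¼)*10 = 5/2)
g(Y, y) = -4 + 4*y
b = -5054 (b = (5/2 + 64)*(-76) = (133/2)*(-76) = -5054)
g(-204, -7) + b = (-4 + 4*(-7)) - 5054 = (-4 - 28) - 5054 = -32 - 5054 = -5086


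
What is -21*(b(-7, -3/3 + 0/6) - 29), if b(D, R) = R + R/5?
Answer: 3171/5 ≈ 634.20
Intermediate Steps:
b(D, R) = 6*R/5 (b(D, R) = R + R*(⅕) = R + R/5 = 6*R/5)
-21*(b(-7, -3/3 + 0/6) - 29) = -21*(6*(-3/3 + 0/6)/5 - 29) = -21*(6*(-3*⅓ + 0*(⅙))/5 - 29) = -21*(6*(-1 + 0)/5 - 29) = -21*((6/5)*(-1) - 29) = -21*(-6/5 - 29) = -21*(-151/5) = 3171/5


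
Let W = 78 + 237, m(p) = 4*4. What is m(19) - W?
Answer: -299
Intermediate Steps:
m(p) = 16
W = 315
m(19) - W = 16 - 1*315 = 16 - 315 = -299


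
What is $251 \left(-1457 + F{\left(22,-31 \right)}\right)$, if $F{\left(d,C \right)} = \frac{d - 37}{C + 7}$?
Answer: $- \frac{2924401}{8} \approx -3.6555 \cdot 10^{5}$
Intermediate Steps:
$F{\left(d,C \right)} = \frac{-37 + d}{7 + C}$
$251 \left(-1457 + F{\left(22,-31 \right)}\right) = 251 \left(-1457 + \frac{-37 + 22}{7 - 31}\right) = 251 \left(-1457 + \frac{1}{-24} \left(-15\right)\right) = 251 \left(-1457 - - \frac{5}{8}\right) = 251 \left(-1457 + \frac{5}{8}\right) = 251 \left(- \frac{11651}{8}\right) = - \frac{2924401}{8}$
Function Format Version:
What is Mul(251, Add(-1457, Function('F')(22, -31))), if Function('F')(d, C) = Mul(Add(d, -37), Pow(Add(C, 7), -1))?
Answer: Rational(-2924401, 8) ≈ -3.6555e+5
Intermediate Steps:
Function('F')(d, C) = Mul(Pow(Add(7, C), -1), Add(-37, d)) (Function('F')(d, C) = Mul(Add(-37, d), Pow(Add(7, C), -1)) = Mul(Pow(Add(7, C), -1), Add(-37, d)))
Mul(251, Add(-1457, Function('F')(22, -31))) = Mul(251, Add(-1457, Mul(Pow(Add(7, -31), -1), Add(-37, 22)))) = Mul(251, Add(-1457, Mul(Pow(-24, -1), -15))) = Mul(251, Add(-1457, Mul(Rational(-1, 24), -15))) = Mul(251, Add(-1457, Rational(5, 8))) = Mul(251, Rational(-11651, 8)) = Rational(-2924401, 8)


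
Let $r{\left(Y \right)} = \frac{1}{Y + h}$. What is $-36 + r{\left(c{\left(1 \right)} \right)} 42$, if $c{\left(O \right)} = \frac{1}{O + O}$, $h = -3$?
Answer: $- \frac{264}{5} \approx -52.8$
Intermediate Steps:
$c{\left(O \right)} = \frac{1}{2 O}$
$r{\left(Y \right)} = \frac{1}{-3 + Y}$ ($r{\left(Y \right)} = \frac{1}{Y - 3} = \frac{1}{-3 + Y}$)
$-36 + r{\left(c{\left(1 \right)} \right)} 42 = -36 + \frac{1}{-3 + \frac{1}{2 \cdot 1}} \cdot 42 = -36 + \frac{1}{-3 + \frac{1}{2} \cdot 1} \cdot 42 = -36 + \frac{1}{-3 + \frac{1}{2}} \cdot 42 = -36 + \frac{1}{- \frac{5}{2}} \cdot 42 = -36 - \frac{84}{5} = - \frac{264}{5}$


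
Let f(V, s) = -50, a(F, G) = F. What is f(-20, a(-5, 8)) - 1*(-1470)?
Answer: 1420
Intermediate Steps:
f(-20, a(-5, 8)) - 1*(-1470) = -50 - 1*(-1470) = -50 + 1470 = 1420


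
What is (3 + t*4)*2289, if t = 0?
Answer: 6867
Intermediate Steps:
(3 + t*4)*2289 = (3 + 0*4)*2289 = (3 + 0)*2289 = 3*2289 = 6867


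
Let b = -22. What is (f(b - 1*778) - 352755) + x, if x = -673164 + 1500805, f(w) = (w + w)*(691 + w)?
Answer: 649286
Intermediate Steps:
f(w) = 2*w*(691 + w) (f(w) = (2*w)*(691 + w) = 2*w*(691 + w))
x = 827641
(f(b - 1*778) - 352755) + x = (2*(-22 - 1*778)*(691 + (-22 - 1*778)) - 352755) + 827641 = (2*(-22 - 778)*(691 + (-22 - 778)) - 352755) + 827641 = (2*(-800)*(691 - 800) - 352755) + 827641 = (2*(-800)*(-109) - 352755) + 827641 = (174400 - 352755) + 827641 = -178355 + 827641 = 649286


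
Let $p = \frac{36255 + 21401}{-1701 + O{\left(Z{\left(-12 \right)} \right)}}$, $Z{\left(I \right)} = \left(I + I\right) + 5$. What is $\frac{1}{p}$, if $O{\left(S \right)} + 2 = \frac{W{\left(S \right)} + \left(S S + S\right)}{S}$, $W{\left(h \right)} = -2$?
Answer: $- \frac{32697}{1095464} \approx -0.029848$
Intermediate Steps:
$Z{\left(I \right)} = 5 + 2 I$ ($Z{\left(I \right)} = 2 I + 5 = 5 + 2 I$)
$O{\left(S \right)} = -2 + \frac{-2 + S + S^{2}}{S}$ ($O{\left(S \right)} = -2 + \frac{-2 + \left(S S + S\right)}{S} = -2 + \frac{-2 + \left(S^{2} + S\right)}{S} = -2 + \frac{-2 + \left(S + S^{2}\right)}{S} = -2 + \frac{-2 + S + S^{2}}{S}$)
$p = - \frac{1095464}{32697}$ ($p = \frac{36255 + 21401}{-1701 - \left(20 + \frac{2}{5 + 2 \left(-12\right)}\right)} = \frac{57656}{-1701 - \left(20 + \frac{2}{5 - 24}\right)} = \frac{57656}{-1701 - \left(20 - \frac{2}{19}\right)} = \frac{57656}{-1701 - \frac{378}{19}} = \frac{57656}{- \frac{32697}{19}} = 57656 \left(- \frac{19}{32697}\right) = - \frac{1095464}{32697} \approx -33.503$)
$\frac{1}{p} = \frac{1}{- \frac{1095464}{32697}} = - \frac{32697}{1095464}$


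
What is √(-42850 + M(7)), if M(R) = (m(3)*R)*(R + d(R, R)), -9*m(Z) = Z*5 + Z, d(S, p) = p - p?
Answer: 6*I*√1193 ≈ 207.24*I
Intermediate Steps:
d(S, p) = 0
m(Z) = -2*Z/3 (m(Z) = -(Z*5 + Z)/9 = -(5*Z + Z)/9 = -2*Z/3)
M(R) = -2*R² (M(R) = ((-⅔*3)*R)*(R + 0) = (-2*R)*R = -2*R²)
√(-42850 + M(7)) = √(-42850 - 2*7²) = √(-42850 - 2*49) = √(-42850 - 98) = √(-42948) = 6*I*√1193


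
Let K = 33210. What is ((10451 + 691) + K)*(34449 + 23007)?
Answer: 2548288512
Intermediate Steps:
((10451 + 691) + K)*(34449 + 23007) = ((10451 + 691) + 33210)*(34449 + 23007) = (11142 + 33210)*57456 = 44352*57456 = 2548288512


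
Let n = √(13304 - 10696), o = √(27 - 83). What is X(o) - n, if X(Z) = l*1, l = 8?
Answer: 8 - 4*√163 ≈ -43.069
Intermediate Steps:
o = 2*I*√14 (o = √(-56) = 2*I*√14 ≈ 7.4833*I)
X(Z) = 8 (X(Z) = 8*1 = 8)
n = 4*√163 (n = √2608 = 4*√163 ≈ 51.069)
X(o) - n = 8 - 4*√163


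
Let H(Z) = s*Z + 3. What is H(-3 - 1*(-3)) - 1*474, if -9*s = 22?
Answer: -471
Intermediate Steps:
s = -22/9 (s = -1/9*22 = -22/9 ≈ -2.4444)
H(Z) = 3 - 22*Z/9 (H(Z) = -22*Z/9 + 3 = 3 - 22*Z/9)
H(-3 - 1*(-3)) - 1*474 = (3 - 22*(-3 - 1*(-3))/9) - 1*474 = (3 - 22*(-3 + 3)/9) - 474 = (3 - 22/9*0) - 474 = (3 + 0) - 474 = 3 - 474 = -471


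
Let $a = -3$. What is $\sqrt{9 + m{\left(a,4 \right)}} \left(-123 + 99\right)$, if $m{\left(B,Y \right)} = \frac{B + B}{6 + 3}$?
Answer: $- 40 \sqrt{3} \approx -69.282$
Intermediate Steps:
$m{\left(B,Y \right)} = \frac{2 B}{9}$
$\sqrt{9 + m{\left(a,4 \right)}} \left(-123 + 99\right) = \sqrt{9 + \frac{2}{9} \left(-3\right)} \left(-123 + 99\right) = \sqrt{9 - \frac{2}{3}} \left(-24\right) = \sqrt{\frac{25}{3}} \left(-24\right) = \frac{5 \sqrt{3}}{3} \left(-24\right) = - 40 \sqrt{3}$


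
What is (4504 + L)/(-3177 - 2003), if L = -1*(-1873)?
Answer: -911/740 ≈ -1.2311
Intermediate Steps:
L = 1873
(4504 + L)/(-3177 - 2003) = (4504 + 1873)/(-3177 - 2003) = 6377/(-5180) = 6377*(-1/5180) = -911/740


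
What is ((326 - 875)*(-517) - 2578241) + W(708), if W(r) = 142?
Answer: -2294266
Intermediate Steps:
((326 - 875)*(-517) - 2578241) + W(708) = ((326 - 875)*(-517) - 2578241) + 142 = (-549*(-517) - 2578241) + 142 = (283833 - 2578241) + 142 = -2294408 + 142 = -2294266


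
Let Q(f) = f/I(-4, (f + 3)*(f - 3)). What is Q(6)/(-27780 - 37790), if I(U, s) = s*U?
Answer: 1/1180260 ≈ 8.4727e-7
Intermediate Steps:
I(U, s) = U*s
Q(f) = -f/(4*(-3 + f)*(3 + f)) (Q(f) = f/((-4*(f + 3)*(f - 3))) = f/((-4*(3 + f)*(-3 + f))) = f/((-4*(-3 + f)*(3 + f))) = f*(-1/(4*(-3 + f)*(3 + f))) = -f/(4*(-3 + f)*(3 + f)))
Q(6)/(-27780 - 37790) = ((¼)*6/(9 - 1*6²))/(-27780 - 37790) = ((¼)*6/(9 - 1*36))/(-65570) = -6/(262280*(9 - 36)) = -6/(262280*(-27)) = -6*(-1)/(262280*27) = -1/65570*(-1/18) = 1/1180260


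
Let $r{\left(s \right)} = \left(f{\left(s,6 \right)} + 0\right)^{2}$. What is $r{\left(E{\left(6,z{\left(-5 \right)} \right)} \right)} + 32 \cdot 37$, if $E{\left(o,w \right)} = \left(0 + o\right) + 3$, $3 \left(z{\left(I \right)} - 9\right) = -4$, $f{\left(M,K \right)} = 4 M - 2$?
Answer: $2340$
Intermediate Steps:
$f{\left(M,K \right)} = -2 + 4 M$
$z{\left(I \right)} = \frac{23}{3}$ ($z{\left(I \right)} = 9 + \frac{1}{3} \left(-4\right) = 9 - \frac{4}{3} = \frac{23}{3}$)
$E{\left(o,w \right)} = 3 + o$ ($E{\left(o,w \right)} = o + 3 = 3 + o$)
$r{\left(s \right)} = \left(-2 + 4 s\right)^{2}$ ($r{\left(s \right)} = \left(\left(-2 + 4 s\right) + 0\right)^{2} = \left(-2 + 4 s\right)^{2}$)
$r{\left(E{\left(6,z{\left(-5 \right)} \right)} \right)} + 32 \cdot 37 = 4 \left(-1 + 2 \left(3 + 6\right)\right)^{2} + 32 \cdot 37 = 4 \left(-1 + 2 \cdot 9\right)^{2} + 1184 = 4 \left(-1 + 18\right)^{2} + 1184 = 4 \cdot 17^{2} + 1184 = 4 \cdot 289 + 1184 = 1156 + 1184 = 2340$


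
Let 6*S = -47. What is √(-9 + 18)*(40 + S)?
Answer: 193/2 ≈ 96.500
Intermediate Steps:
S = -47/6 (S = (⅙)*(-47) = -47/6 ≈ -7.8333)
√(-9 + 18)*(40 + S) = √(-9 + 18)*(40 - 47/6) = √9*(193/6) = 3*(193/6) = 193/2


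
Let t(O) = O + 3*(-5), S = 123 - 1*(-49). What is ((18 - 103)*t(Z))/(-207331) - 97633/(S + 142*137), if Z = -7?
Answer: -20279048143/4069078206 ≈ -4.9837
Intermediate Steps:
S = 172 (S = 123 + 49 = 172)
t(O) = -15 + O (t(O) = O - 15 = -15 + O)
((18 - 103)*t(Z))/(-207331) - 97633/(S + 142*137) = ((18 - 103)*(-15 - 7))/(-207331) - 97633/(172 + 142*137) = -85*(-22)*(-1/207331) - 97633/(172 + 19454) = 1870*(-1/207331) - 97633/19626 = -1870/207331 - 97633*1/19626 = -1870/207331 - 97633/19626 = -20279048143/4069078206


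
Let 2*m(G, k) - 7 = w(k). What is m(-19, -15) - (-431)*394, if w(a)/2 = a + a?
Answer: 339575/2 ≈ 1.6979e+5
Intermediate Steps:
w(a) = 4*a (w(a) = 2*(a + a) = 2*(2*a) = 4*a)
m(G, k) = 7/2 + 2*k (m(G, k) = 7/2 + (4*k)/2 = 7/2 + 2*k)
m(-19, -15) - (-431)*394 = (7/2 + 2*(-15)) - (-431)*394 = (7/2 - 30) - 431*(-394) = -53/2 + 169814 = 339575/2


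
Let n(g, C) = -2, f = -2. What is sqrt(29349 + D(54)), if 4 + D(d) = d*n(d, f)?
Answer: 13*sqrt(173) ≈ 170.99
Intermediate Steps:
D(d) = -4 - 2*d (D(d) = -4 + d*(-2) = -4 - 2*d)
sqrt(29349 + D(54)) = sqrt(29349 + (-4 - 2*54)) = sqrt(29349 + (-4 - 108)) = sqrt(29349 - 112) = sqrt(29237) = 13*sqrt(173)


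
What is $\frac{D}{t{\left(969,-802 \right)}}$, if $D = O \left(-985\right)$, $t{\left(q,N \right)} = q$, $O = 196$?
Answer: $- \frac{193060}{969} \approx -199.24$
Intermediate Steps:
$D = -193060$ ($D = 196 \left(-985\right) = -193060$)
$\frac{D}{t{\left(969,-802 \right)}} = - \frac{193060}{969}$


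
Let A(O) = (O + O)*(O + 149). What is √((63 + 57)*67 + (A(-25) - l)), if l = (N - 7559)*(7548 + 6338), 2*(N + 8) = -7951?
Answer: √160280995 ≈ 12660.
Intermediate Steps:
N = -7967/2 (N = -8 + (½)*(-7951) = -8 - 7951/2 = -7967/2 ≈ -3983.5)
l = -160279155 (l = (-7967/2 - 7559)*(7548 + 6338) = -23085/2*13886 = -160279155)
A(O) = 2*O*(149 + O) (A(O) = (2*O)*(149 + O) = 2*O*(149 + O))
√((63 + 57)*67 + (A(-25) - l)) = √((63 + 57)*67 + (2*(-25)*(149 - 25) - 1*(-160279155))) = √(120*67 + (2*(-25)*124 + 160279155)) = √(8040 + (-6200 + 160279155)) = √(8040 + 160272955) = √160280995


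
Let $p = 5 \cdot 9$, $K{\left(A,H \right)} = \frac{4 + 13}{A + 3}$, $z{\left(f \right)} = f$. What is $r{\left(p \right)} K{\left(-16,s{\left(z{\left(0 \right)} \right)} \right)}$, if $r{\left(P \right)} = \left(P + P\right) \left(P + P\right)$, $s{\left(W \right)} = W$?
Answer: $- \frac{137700}{13} \approx -10592.0$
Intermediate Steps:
$K{\left(A,H \right)} = \frac{17}{3 + A}$
$p = 45$
$r{\left(P \right)} = 4 P^{2}$ ($r{\left(P \right)} = 2 P 2 P = 4 P^{2}$)
$r{\left(p \right)} K{\left(-16,s{\left(z{\left(0 \right)} \right)} \right)} = 4 \cdot 45^{2} \frac{17}{3 - 16} = 4 \cdot 2025 \frac{17}{-13} = 8100 \cdot 17 \left(- \frac{1}{13}\right) = 8100 \left(- \frac{17}{13}\right) = - \frac{137700}{13}$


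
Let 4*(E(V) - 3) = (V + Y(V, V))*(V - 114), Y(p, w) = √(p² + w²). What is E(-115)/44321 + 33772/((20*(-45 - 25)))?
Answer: -743793681/31024700 - 1145*√2/7708 ≈ -24.184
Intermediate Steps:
E(V) = 3 + (-114 + V)*(V + √2*√(V²))/4 (E(V) = 3 + ((V + √(V² + V²))*(V - 114))/4 = 3 + ((V + √(2*V²))*(-114 + V))/4 = 3 + ((V + √2*√(V²))*(-114 + V))/4 = 3 + ((-114 + V)*(V + √2*√(V²)))/4 = 3 + (-114 + V)*(V + √2*√(V²))/4)
E(-115)/44321 + 33772/((20*(-45 - 25))) = (3 - 57/2*(-115) + (¼)*(-115)² - 57*√2*√((-115)²)/2 + (¼)*(-115)*√2*√((-115)²))/44321 + 33772/((20*(-45 - 25))) = (3 + 6555/2 + (¼)*13225 - 57*√2*√13225/2 + (¼)*(-115)*√2*√13225)*(1/44321) + 33772/((20*(-70))) = (3 + 6555/2 + 13225/4 - 57/2*√2*115 + (¼)*(-115)*√2*115)*(1/44321) + 33772/(-1400) = (3 + 6555/2 + 13225/4 - 6555*√2/2 - 13225*√2/4)*(1/44321) + 33772*(-1/1400) = (26347/4 - 26335*√2/4)*(1/44321) - 8443/350 = (26347/177284 - 1145*√2/7708) - 8443/350 = -743793681/31024700 - 1145*√2/7708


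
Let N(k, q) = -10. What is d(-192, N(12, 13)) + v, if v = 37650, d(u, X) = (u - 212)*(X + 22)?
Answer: 32802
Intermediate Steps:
d(u, X) = (-212 + u)*(22 + X)
d(-192, N(12, 13)) + v = (-4664 - 212*(-10) + 22*(-192) - 10*(-192)) + 37650 = (-4664 + 2120 - 4224 + 1920) + 37650 = -4848 + 37650 = 32802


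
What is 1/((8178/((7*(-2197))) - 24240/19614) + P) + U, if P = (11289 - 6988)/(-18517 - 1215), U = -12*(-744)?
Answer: 2512086869538604/281387610285 ≈ 8927.5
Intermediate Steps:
U = 8928
P = -4301/19732 (P = 4301/(-19732) = 4301*(-1/19732) = -4301/19732 ≈ -0.21797)
1/((8178/((7*(-2197))) - 24240/19614) + P) + U = 1/((8178/((7*(-2197))) - 24240/19614) - 4301/19732) + 8928 = 1/((8178/(-15379) - 24240*1/19614) - 4301/19732) + 8928 = 1/((8178*(-1/15379) - 4040/3269) - 4301/19732) + 8928 = 1/((-8178/15379 - 4040/3269) - 4301/19732) + 8928 = 1/(-12695006/7181993 - 4301/19732) + 8928 = 1/(-281387610285/141715085876) + 8928 = -141715085876/281387610285 + 8928 = 2512086869538604/281387610285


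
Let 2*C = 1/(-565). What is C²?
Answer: 1/1276900 ≈ 7.8315e-7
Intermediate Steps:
C = -1/1130 (C = (½)/(-565) = (½)*(-1/565) = -1/1130 ≈ -0.00088496)
C² = (-1/1130)² = 1/1276900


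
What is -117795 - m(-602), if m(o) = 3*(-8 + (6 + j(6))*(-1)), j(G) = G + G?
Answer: -117717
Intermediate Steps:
j(G) = 2*G
m(o) = -78 (m(o) = 3*(-8 + (6 + 2*6)*(-1)) = 3*(-8 + (6 + 12)*(-1)) = 3*(-8 + 18*(-1)) = 3*(-8 - 18) = 3*(-26) = -78)
-117795 - m(-602) = -117795 - 1*(-78) = -117795 + 78 = -117717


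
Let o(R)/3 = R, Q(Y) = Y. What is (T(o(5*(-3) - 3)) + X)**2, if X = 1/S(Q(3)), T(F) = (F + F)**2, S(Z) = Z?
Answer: 1224510049/9 ≈ 1.3606e+8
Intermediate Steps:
o(R) = 3*R
T(F) = 4*F**2 (T(F) = (2*F)**2 = 4*F**2)
X = 1/3 ≈ 0.33333
(T(o(5*(-3) - 3)) + X)**2 = (4*(3*(5*(-3) - 3))**2 + 1/3)**2 = (4*(3*(-15 - 3))**2 + 1/3)**2 = (4*(3*(-18))**2 + 1/3)**2 = (4*(-54)**2 + 1/3)**2 = (4*2916 + 1/3)**2 = (11664 + 1/3)**2 = (34993/3)**2 = 1224510049/9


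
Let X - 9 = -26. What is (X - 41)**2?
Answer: 3364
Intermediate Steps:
X = -17 (X = 9 - 26 = -17)
(X - 41)**2 = (-17 - 41)**2 = (-58)**2 = 3364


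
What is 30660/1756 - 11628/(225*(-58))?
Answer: 5840719/318275 ≈ 18.351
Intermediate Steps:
30660/1756 - 11628/(225*(-58)) = 30660*(1/1756) - 11628/(-13050) = 7665/439 - 11628*(-1/13050) = 7665/439 + 646/725 = 5840719/318275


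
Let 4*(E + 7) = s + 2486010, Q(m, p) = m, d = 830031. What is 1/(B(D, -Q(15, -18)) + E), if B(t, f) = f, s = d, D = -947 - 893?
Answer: 4/3315953 ≈ 1.2063e-6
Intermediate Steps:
D = -1840
s = 830031
E = 3316013/4 (E = -7 + (830031 + 2486010)/4 = -7 + (1/4)*3316041 = -7 + 3316041/4 = 3316013/4 ≈ 8.2900e+5)
1/(B(D, -Q(15, -18)) + E) = 1/(-1*15 + 3316013/4) = 1/(-15 + 3316013/4) = 1/(3315953/4) = 4/3315953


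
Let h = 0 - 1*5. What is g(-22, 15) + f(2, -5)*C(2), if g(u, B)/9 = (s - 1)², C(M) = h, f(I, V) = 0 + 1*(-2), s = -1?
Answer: 46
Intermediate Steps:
f(I, V) = -2 (f(I, V) = 0 - 2 = -2)
h = -5 (h = 0 - 5 = -5)
C(M) = -5
g(u, B) = 36 (g(u, B) = 9*(-1 - 1)² = 9*(-2)² = 9*4 = 36)
g(-22, 15) + f(2, -5)*C(2) = 36 - 2*(-5) = 36 + 10 = 46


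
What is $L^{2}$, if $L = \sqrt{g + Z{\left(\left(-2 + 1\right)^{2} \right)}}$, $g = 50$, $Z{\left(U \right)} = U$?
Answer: $51$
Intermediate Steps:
$L = \sqrt{51}$ ($L = \sqrt{50 + \left(-2 + 1\right)^{2}} = \sqrt{50 + \left(-1\right)^{2}} = \sqrt{50 + 1} = \sqrt{51} \approx 7.1414$)
$L^{2} = \left(\sqrt{51}\right)^{2} = 51$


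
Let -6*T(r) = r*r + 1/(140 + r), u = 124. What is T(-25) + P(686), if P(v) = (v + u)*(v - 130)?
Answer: 155338262/345 ≈ 4.5026e+5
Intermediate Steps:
P(v) = (-130 + v)*(124 + v) (P(v) = (v + 124)*(v - 130) = (124 + v)*(-130 + v) = (-130 + v)*(124 + v))
T(r) = -r**2/6 - 1/(6*(140 + r)) (T(r) = -(r*r + 1/(140 + r))/6 = -(r**2 + 1/(140 + r))/6 = -r**2/6 - 1/(6*(140 + r)))
T(-25) + P(686) = (-1 - 1*(-25)**3 - 140*(-25)**2)/(6*(140 - 25)) + (-16120 + 686**2 - 6*686) = (1/6)*(-1 - 1*(-15625) - 140*625)/115 + (-16120 + 470596 - 4116) = (1/6)*(1/115)*(-1 + 15625 - 87500) + 450360 = (1/6)*(1/115)*(-71876) + 450360 = -35938/345 + 450360 = 155338262/345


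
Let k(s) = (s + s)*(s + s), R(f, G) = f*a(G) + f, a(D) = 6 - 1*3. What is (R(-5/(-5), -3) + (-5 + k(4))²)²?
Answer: 12145225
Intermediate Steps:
a(D) = 3 (a(D) = 6 - 3 = 3)
R(f, G) = 4*f (R(f, G) = f*3 + f = 3*f + f = 4*f)
k(s) = 4*s² (k(s) = (2*s)*(2*s) = 4*s²)
(R(-5/(-5), -3) + (-5 + k(4))²)² = (4*(-5/(-5)) + (-5 + 4*4²)²)² = (4*(-5*(-⅕)) + (-5 + 4*16)²)² = (4*1 + (-5 + 64)²)² = (4 + 59²)² = (4 + 3481)² = 3485² = 12145225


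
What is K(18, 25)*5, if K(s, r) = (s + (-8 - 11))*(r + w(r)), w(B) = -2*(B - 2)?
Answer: 105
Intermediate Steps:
w(B) = 4 - 2*B (w(B) = -2*(-2 + B) = 4 - 2*B)
K(s, r) = (-19 + s)*(4 - r) (K(s, r) = (s + (-8 - 11))*(r + (4 - 2*r)) = (s - 19)*(4 - r) = (-19 + s)*(4 - r))
K(18, 25)*5 = (-76 + 4*18 + 19*25 - 1*25*18)*5 = (-76 + 72 + 475 - 450)*5 = 21*5 = 105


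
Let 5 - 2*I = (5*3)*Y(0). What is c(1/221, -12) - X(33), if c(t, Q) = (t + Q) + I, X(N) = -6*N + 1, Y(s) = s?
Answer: 82877/442 ≈ 187.50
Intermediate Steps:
X(N) = 1 - 6*N
I = 5/2 (I = 5/2 - 5*3*0/2 = 5/2 - 15*0/2 = 5/2 - 1/2*0 = 5/2 + 0 = 5/2 ≈ 2.5000)
c(t, Q) = 5/2 + Q + t (c(t, Q) = (t + Q) + 5/2 = (Q + t) + 5/2 = 5/2 + Q + t)
c(1/221, -12) - X(33) = (5/2 - 12 + 1/221) - (1 - 6*33) = (5/2 - 12 + 1/221) - (1 - 198) = -4197/442 - 1*(-197) = -4197/442 + 197 = 82877/442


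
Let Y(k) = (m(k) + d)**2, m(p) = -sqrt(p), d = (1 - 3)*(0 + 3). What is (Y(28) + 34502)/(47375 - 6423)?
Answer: 17283/20476 + 3*sqrt(7)/5119 ≈ 0.84561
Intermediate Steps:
d = -6 (d = -2*3 = -6)
Y(k) = (-6 - sqrt(k))**2 (Y(k) = (-sqrt(k) - 6)**2 = (-6 - sqrt(k))**2)
(Y(28) + 34502)/(47375 - 6423) = ((6 + sqrt(28))**2 + 34502)/(47375 - 6423) = ((6 + 2*sqrt(7))**2 + 34502)/40952 = (34502 + (6 + 2*sqrt(7))**2)*(1/40952) = 17251/20476 + (6 + 2*sqrt(7))**2/40952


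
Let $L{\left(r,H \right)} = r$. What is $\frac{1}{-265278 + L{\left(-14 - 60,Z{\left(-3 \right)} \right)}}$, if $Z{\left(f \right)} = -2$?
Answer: $- \frac{1}{265352} \approx -3.7686 \cdot 10^{-6}$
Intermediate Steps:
$\frac{1}{-265278 + L{\left(-14 - 60,Z{\left(-3 \right)} \right)}} = \frac{1}{-265278 - 74} = \frac{1}{-265352} = - \frac{1}{265352}$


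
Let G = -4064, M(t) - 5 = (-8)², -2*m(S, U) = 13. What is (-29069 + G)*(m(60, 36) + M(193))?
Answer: -4141625/2 ≈ -2.0708e+6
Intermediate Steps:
m(S, U) = -13/2 (m(S, U) = -½*13 = -13/2)
M(t) = 69 (M(t) = 5 + (-8)² = 5 + 64 = 69)
(-29069 + G)*(m(60, 36) + M(193)) = (-29069 - 4064)*(-13/2 + 69) = -33133*125/2 = -4141625/2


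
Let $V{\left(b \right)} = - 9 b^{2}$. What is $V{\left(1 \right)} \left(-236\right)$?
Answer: $2124$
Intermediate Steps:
$V{\left(1 \right)} \left(-236\right) = - 9 \cdot 1^{2} \left(-236\right) = \left(-9\right) 1 \left(-236\right) = \left(-9\right) \left(-236\right) = 2124$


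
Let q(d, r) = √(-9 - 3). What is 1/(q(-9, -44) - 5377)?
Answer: -5377/28912141 - 2*I*√3/28912141 ≈ -0.00018598 - 1.1981e-7*I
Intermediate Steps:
q(d, r) = 2*I*√3 (q(d, r) = √(-12) = 2*I*√3)
1/(q(-9, -44) - 5377) = 1/(2*I*√3 - 5377) = 1/(-5377 + 2*I*√3)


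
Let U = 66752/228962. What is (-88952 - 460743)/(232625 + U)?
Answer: -62929633295/26631176001 ≈ -2.3630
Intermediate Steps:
U = 33376/114481 (U = 66752*(1/228962) = 33376/114481 ≈ 0.29154)
(-88952 - 460743)/(232625 + U) = (-88952 - 460743)/(232625 + 33376/114481) = -549695/26631176001/114481 = -549695*114481/26631176001 = -62929633295/26631176001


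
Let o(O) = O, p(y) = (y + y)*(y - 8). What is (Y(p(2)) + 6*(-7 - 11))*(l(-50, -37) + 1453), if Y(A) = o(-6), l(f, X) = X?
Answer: -161424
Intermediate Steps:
p(y) = 2*y*(-8 + y) (p(y) = (2*y)*(-8 + y) = 2*y*(-8 + y))
Y(A) = -6
(Y(p(2)) + 6*(-7 - 11))*(l(-50, -37) + 1453) = (-6 + 6*(-7 - 11))*(-37 + 1453) = (-6 + 6*(-18))*1416 = (-6 - 108)*1416 = -114*1416 = -161424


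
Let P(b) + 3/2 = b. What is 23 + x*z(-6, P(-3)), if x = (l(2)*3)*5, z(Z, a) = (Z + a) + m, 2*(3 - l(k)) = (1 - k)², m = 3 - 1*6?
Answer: -1933/4 ≈ -483.25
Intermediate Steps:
P(b) = -3/2 + b
m = -3 (m = 3 - 6 = -3)
l(k) = 3 - (1 - k)²/2
z(Z, a) = -3 + Z + a (z(Z, a) = (Z + a) - 3 = -3 + Z + a)
x = 75/2 (x = ((3 - (-1 + 2)²/2)*3)*5 = ((3 - ½*1²)*3)*5 = ((3 - ½*1)*3)*5 = ((3 - ½)*3)*5 = ((5/2)*3)*5 = (15/2)*5 = 75/2 ≈ 37.500)
23 + x*z(-6, P(-3)) = 23 + 75*(-3 - 6 + (-3/2 - 3))/2 = 23 + 75*(-3 - 6 - 9/2)/2 = 23 + (75/2)*(-27/2) = 23 - 2025/4 = -1933/4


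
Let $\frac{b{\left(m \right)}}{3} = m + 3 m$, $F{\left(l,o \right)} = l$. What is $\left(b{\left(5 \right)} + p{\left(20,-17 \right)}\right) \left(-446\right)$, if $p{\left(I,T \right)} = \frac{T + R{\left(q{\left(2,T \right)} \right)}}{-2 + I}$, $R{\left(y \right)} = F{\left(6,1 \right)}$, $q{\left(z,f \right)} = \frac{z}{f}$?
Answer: $- \frac{238387}{9} \approx -26487.0$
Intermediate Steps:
$R{\left(y \right)} = 6$
$p{\left(I,T \right)} = \frac{6 + T}{-2 + I}$ ($p{\left(I,T \right)} = \frac{T + 6}{-2 + I} = \frac{6 + T}{-2 + I}$)
$b{\left(m \right)} = 12 m$ ($b{\left(m \right)} = 3 \left(m + 3 m\right) = 3 \cdot 4 m = 12 m$)
$\left(b{\left(5 \right)} + p{\left(20,-17 \right)}\right) \left(-446\right) = \left(12 \cdot 5 + \frac{6 - 17}{-2 + 20}\right) \left(-446\right) = \left(60 + \frac{1}{18} \left(-11\right)\right) \left(-446\right) = \left(60 - \frac{11}{18}\right) \left(-446\right) = \frac{1069}{18} \left(-446\right) = - \frac{238387}{9}$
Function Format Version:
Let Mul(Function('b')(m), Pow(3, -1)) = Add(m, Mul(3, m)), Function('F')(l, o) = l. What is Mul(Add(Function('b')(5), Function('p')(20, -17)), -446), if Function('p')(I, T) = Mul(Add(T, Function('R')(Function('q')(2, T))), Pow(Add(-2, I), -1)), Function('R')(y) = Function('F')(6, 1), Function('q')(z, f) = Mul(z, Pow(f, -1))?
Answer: Rational(-238387, 9) ≈ -26487.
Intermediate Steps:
Function('R')(y) = 6
Function('p')(I, T) = Mul(Pow(Add(-2, I), -1), Add(6, T)) (Function('p')(I, T) = Mul(Add(T, 6), Pow(Add(-2, I), -1)) = Mul(Add(6, T), Pow(Add(-2, I), -1)) = Mul(Pow(Add(-2, I), -1), Add(6, T)))
Function('b')(m) = Mul(12, m) (Function('b')(m) = Mul(3, Add(m, Mul(3, m))) = Mul(3, Mul(4, m)) = Mul(12, m))
Mul(Add(Function('b')(5), Function('p')(20, -17)), -446) = Mul(Add(Mul(12, 5), Mul(Pow(Add(-2, 20), -1), Add(6, -17))), -446) = Mul(Add(60, Mul(Pow(18, -1), -11)), -446) = Mul(Add(60, Mul(Rational(1, 18), -11)), -446) = Mul(Add(60, Rational(-11, 18)), -446) = Mul(Rational(1069, 18), -446) = Rational(-238387, 9)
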